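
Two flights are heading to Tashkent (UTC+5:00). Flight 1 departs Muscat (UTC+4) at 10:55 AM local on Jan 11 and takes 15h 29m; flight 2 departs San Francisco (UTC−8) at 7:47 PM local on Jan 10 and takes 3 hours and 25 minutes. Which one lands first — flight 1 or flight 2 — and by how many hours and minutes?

Flight 1 in UTC: 10:55 AM − 4:00 = 6:55 AM on Jan 11.
+15 hours 29 minutes → arrive 10:24 PM UTC on Jan 11.
Flight 2 in UTC: 7:47 PM + 8:00 = 3:47 AM on Jan 11.
+3 hours and 25 minutes → arrive 7:12 AM UTC on Jan 11.
Flight 2 lands earlier by 15 hours 12 minutes.

the second, by 15 hours 12 minutes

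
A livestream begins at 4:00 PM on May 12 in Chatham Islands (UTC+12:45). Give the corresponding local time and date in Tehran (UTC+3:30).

6:45 AM on May 12

In UTC: 4:00 PM − 12:45 = 3:15 AM on May 12.
Tehran is UTC+3:30: 3:15 AM + 3:30 = 6:45 AM on May 12.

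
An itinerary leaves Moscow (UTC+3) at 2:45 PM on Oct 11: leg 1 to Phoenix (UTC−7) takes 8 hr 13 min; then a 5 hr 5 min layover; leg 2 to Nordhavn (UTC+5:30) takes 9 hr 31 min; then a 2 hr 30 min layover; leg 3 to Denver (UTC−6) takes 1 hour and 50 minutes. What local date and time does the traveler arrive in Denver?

Convert departure to UTC: 2:45 PM − 3:00 = 11:45 AM UTC on Oct 11.
Add 8 hours 13 minutes leg 1 → 7:58 PM UTC.
Add 5 hours and 5 minutes layover in Phoenix → 1:03 AM UTC (Oct 12).
Add 9 hours 31 minutes leg 2 → 10:34 AM UTC.
Add 2 hours and 30 minutes layover in Nordhavn → 1:04 PM UTC.
Add 1 hour 50 minutes leg 3 → 2:54 PM UTC.
Denver is UTC−6:00, so local arrival = 2:54 PM − 6:00 = 8:54 AM on Oct 12.

8:54 AM on October 12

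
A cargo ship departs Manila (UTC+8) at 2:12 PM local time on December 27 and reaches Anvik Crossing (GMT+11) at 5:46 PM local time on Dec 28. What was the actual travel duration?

Anvik Crossing is 3:00 ahead of Manila.
Clock-face elapsed time (ignoring zones) is 27 hours 34 minutes.
Actual elapsed = 27 hours 34 minutes − 3:00 = 24 hours 34 minutes.

24 hours 34 minutes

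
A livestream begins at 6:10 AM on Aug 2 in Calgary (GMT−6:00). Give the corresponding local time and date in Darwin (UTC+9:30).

Darwin is 15:30 ahead of Calgary.
Shift by the zone difference: 6:10 AM + 15:30 = 9:40 PM on Aug 2 in Darwin.

9:40 PM on August 2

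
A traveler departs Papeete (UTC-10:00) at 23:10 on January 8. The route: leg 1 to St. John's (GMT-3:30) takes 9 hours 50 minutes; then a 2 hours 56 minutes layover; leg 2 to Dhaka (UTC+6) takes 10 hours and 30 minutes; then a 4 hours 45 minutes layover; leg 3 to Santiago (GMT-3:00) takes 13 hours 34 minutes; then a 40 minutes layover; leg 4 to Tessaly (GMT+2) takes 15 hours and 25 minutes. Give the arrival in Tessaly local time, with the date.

20:50 on January 11

Convert departure to UTC: 23:10 + 10:00 = 09:10 UTC on Jan 9.
Add 9 hours 50 minutes leg 1 → 19:00 UTC.
Add 2 hours 56 minutes layover in St. John's → 21:56 UTC.
Add 10 hours and 30 minutes leg 2 → 08:26 UTC (Jan 10).
Add 4 hours 45 minutes layover in Dhaka → 13:11 UTC.
Add 13 hours 34 minutes leg 3 → 02:45 UTC (Jan 11).
Add 40 minutes layover in Santiago → 03:25 UTC.
Add 15 hours 25 minutes leg 4 → 18:50 UTC.
Tessaly is UTC+2:00, so local arrival = 18:50 + 2:00 = 20:50 on Jan 11.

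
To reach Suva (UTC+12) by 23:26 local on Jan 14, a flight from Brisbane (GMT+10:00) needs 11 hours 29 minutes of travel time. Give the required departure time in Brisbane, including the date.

Target arrival in UTC: 23:26 − 12:00 = 11:26 on Jan 14.
Subtract 11 hours 29 minutes → departure 23:57 UTC on Jan 13.
Brisbane is UTC+10:00: 23:57 + 10:00 = 09:57 on Jan 14.

09:57 on January 14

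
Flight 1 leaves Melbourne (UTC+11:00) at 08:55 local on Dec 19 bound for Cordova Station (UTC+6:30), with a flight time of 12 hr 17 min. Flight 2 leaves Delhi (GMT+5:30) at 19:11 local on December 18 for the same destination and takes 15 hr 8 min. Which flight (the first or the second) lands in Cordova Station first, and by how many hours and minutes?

the second, by 5 hours 23 minutes

Flight 1 in UTC: 08:55 − 11:00 = 21:55 on Dec 18.
+12 hours 17 minutes → arrive 10:12 UTC on Dec 19.
Flight 2 in UTC: 19:11 − 5:30 = 13:41 on Dec 18.
+15 hours and 8 minutes → arrive 04:49 UTC on Dec 19.
Flight 2 lands earlier by 5 hours 23 minutes.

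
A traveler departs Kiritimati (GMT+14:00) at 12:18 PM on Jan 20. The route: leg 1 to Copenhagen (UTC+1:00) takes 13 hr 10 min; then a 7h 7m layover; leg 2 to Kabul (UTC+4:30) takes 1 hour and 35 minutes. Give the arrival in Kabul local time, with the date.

Convert departure to UTC: 12:18 PM − 14:00 = 10:18 PM UTC on Jan 19.
Add 13 hours and 10 minutes leg 1 → 11:28 AM UTC (Jan 20).
Add 7 hours and 7 minutes layover in Copenhagen → 6:35 PM UTC.
Add 1 hour and 35 minutes leg 2 → 8:10 PM UTC.
Kabul is UTC+4:30, so local arrival = 8:10 PM + 4:30 = 12:40 AM on Jan 21.

12:40 AM on Jan 21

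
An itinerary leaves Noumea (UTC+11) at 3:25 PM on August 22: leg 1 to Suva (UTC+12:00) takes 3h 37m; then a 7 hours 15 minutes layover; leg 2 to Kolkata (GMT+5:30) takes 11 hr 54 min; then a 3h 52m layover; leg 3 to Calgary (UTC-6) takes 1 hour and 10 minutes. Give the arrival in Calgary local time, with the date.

Convert departure to UTC: 3:25 PM − 11:00 = 4:25 AM UTC on Aug 22.
Add 3 hours and 37 minutes leg 1 → 8:02 AM UTC.
Add 7 hours 15 minutes layover in Suva → 3:17 PM UTC.
Add 11 hours and 54 minutes leg 2 → 3:11 AM UTC (Aug 23).
Add 3 hours 52 minutes layover in Kolkata → 7:03 AM UTC.
Add 1 hour and 10 minutes leg 3 → 8:13 AM UTC.
Calgary is UTC−6:00, so local arrival = 8:13 AM − 6:00 = 2:13 AM on Aug 23.

2:13 AM on Aug 23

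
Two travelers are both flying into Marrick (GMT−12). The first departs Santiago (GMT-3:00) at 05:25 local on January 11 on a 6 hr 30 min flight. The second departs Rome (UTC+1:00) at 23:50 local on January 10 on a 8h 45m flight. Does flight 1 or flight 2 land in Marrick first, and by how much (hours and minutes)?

the second, by 7 hours 20 minutes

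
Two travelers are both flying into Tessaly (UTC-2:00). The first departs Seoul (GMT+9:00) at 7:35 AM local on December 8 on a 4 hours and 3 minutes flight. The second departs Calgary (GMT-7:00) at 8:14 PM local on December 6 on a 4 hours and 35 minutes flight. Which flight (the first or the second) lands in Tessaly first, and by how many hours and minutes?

the second, by 18 hours 49 minutes

Flight 1 in UTC: 7:35 AM − 9:00 = 10:35 PM on Dec 7.
+4 hours and 3 minutes → arrive 2:38 AM UTC on Dec 8.
Flight 2 in UTC: 8:14 PM + 7:00 = 3:14 AM on Dec 7.
+4 hours and 35 minutes → arrive 7:49 AM UTC on Dec 7.
Flight 2 lands earlier by 18 hours 49 minutes.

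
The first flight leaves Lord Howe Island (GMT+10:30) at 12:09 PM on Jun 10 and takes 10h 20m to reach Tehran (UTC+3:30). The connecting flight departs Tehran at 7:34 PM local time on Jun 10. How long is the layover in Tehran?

4 hours 5 minutes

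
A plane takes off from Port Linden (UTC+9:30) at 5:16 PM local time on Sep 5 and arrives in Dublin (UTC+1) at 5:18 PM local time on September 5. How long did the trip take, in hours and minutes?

Departure in UTC: 5:16 PM − 9:30 = 7:46 AM on Sep 5.
Arrival in UTC: 5:18 PM − 1:00 = 4:18 PM on Sep 5.
Elapsed = 4:18 PM − 7:46 AM = 8 hours 32 minutes.

8 hours 32 minutes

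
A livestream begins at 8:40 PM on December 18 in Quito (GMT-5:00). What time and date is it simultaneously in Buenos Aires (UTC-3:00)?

10:40 PM on December 18

Buenos Aires is 2:00 ahead of Quito.
Shift by the zone difference: 8:40 PM + 2:00 = 10:40 PM on Dec 18 in Buenos Aires.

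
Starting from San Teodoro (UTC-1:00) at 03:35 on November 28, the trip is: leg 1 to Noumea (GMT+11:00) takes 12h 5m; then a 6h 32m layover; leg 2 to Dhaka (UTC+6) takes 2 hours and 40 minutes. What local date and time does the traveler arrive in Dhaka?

Convert departure to UTC: 03:35 + 1:00 = 04:35 UTC on Nov 28.
Add 12 hours and 5 minutes leg 1 → 16:40 UTC.
Add 6 hours and 32 minutes layover in Noumea → 23:12 UTC.
Add 2 hours 40 minutes leg 2 → 01:52 UTC (Nov 29).
Dhaka is UTC+6:00, so local arrival = 01:52 + 6:00 = 07:52 on Nov 29.

07:52 on November 29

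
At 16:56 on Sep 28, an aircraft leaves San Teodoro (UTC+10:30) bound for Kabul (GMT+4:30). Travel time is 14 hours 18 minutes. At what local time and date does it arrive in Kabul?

Convert departure to UTC: 16:56 − 10:30 = 06:26 UTC on Sep 28.
Add 14 hours 18 minutes travel time → 20:44 UTC.
Kabul is UTC+4:30, so local arrival = 20:44 + 4:30 = 01:14 on Sep 29.

01:14 on September 29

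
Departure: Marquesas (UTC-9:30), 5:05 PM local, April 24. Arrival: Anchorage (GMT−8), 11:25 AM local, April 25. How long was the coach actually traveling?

16 hours 50 minutes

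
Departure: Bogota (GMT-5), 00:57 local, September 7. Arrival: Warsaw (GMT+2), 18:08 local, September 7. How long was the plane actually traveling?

Departure in UTC: 00:57 + 5:00 = 05:57 on Sep 7.
Arrival in UTC: 18:08 − 2:00 = 16:08 on Sep 7.
Elapsed = 16:08 − 05:57 = 10 hours 11 minutes.

10 hours 11 minutes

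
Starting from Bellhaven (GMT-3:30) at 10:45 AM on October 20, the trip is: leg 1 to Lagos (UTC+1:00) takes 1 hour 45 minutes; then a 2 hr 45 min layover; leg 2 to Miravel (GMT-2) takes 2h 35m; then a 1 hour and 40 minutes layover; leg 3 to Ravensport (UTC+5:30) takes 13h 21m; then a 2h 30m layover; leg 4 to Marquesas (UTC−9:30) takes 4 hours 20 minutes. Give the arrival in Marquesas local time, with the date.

9:41 AM on Oct 21

Convert departure to UTC: 10:45 AM + 3:30 = 2:15 PM UTC on Oct 20.
Add 1 hour 45 minutes leg 1 → 4:00 PM UTC.
Add 2 hours 45 minutes layover in Lagos → 6:45 PM UTC.
Add 2 hours 35 minutes leg 2 → 9:20 PM UTC.
Add 1 hour 40 minutes layover in Miravel → 11:00 PM UTC.
Add 13 hours 21 minutes leg 3 → 12:21 PM UTC (Oct 21).
Add 2 hours 30 minutes layover in Ravensport → 2:51 PM UTC.
Add 4 hours 20 minutes leg 4 → 7:11 PM UTC.
Marquesas is UTC−9:30, so local arrival = 7:11 PM − 9:30 = 9:41 AM on Oct 21.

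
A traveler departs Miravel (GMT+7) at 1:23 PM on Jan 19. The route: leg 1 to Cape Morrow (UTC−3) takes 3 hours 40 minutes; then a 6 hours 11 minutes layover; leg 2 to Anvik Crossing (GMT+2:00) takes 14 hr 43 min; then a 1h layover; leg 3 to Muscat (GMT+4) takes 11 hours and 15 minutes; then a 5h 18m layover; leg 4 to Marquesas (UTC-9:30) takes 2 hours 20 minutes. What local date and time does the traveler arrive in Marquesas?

5:20 PM on January 20

Convert departure to UTC: 1:23 PM − 7:00 = 6:23 AM UTC on Jan 19.
Add 3 hours and 40 minutes leg 1 → 10:03 AM UTC.
Add 6 hours 11 minutes layover in Cape Morrow → 4:14 PM UTC.
Add 14 hours and 43 minutes leg 2 → 6:57 AM UTC (Jan 20).
Add 1 hour layover in Anvik Crossing → 7:57 AM UTC.
Add 11 hours 15 minutes leg 3 → 7:12 PM UTC.
Add 5 hours 18 minutes layover in Muscat → 12:30 AM UTC (Jan 21).
Add 2 hours 20 minutes leg 4 → 2:50 AM UTC.
Marquesas is UTC−9:30, so local arrival = 2:50 AM − 9:30 = 5:20 PM on Jan 20.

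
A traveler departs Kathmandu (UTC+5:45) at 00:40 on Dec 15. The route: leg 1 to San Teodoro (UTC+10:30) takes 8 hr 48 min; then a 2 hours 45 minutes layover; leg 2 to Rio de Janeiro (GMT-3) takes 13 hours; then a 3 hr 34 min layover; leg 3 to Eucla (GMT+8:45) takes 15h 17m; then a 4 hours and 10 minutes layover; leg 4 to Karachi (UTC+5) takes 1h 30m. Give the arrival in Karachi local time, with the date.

Convert departure to UTC: 00:40 − 5:45 = 18:55 UTC on Dec 14.
Add 8 hours and 48 minutes leg 1 → 03:43 UTC (Dec 15).
Add 2 hours 45 minutes layover in San Teodoro → 06:28 UTC.
Add 13 hours leg 2 → 19:28 UTC.
Add 3 hours and 34 minutes layover in Rio de Janeiro → 23:02 UTC.
Add 15 hours 17 minutes leg 3 → 14:19 UTC (Dec 16).
Add 4 hours 10 minutes layover in Eucla → 18:29 UTC.
Add 1 hour and 30 minutes leg 4 → 19:59 UTC.
Karachi is UTC+5:00, so local arrival = 19:59 + 5:00 = 00:59 on Dec 17.

00:59 on December 17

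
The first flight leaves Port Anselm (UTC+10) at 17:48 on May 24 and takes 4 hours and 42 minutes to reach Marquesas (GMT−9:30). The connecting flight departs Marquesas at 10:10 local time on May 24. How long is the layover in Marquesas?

7 hours 10 minutes

Convert departure to UTC: 17:48 − 10:00 = 07:48 UTC on May 24.
Add 4 hours 42 minutes flight time → 12:30 UTC.
Marquesas is UTC−9:30, so local arrival = 12:30 − 9:30 = 03:00 on May 24.
Layover = 10:10 − 03:00 = 7 hours 10 minutes.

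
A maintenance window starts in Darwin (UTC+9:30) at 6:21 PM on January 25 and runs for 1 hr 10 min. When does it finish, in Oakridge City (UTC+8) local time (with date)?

6:01 PM on January 25

Convert start to UTC: 6:21 PM − 9:30 = 8:51 AM UTC on Jan 25.
Add 1 hour and 10 minutes duration → 10:01 AM UTC.
Oakridge City is UTC+8:00, so local end time = 10:01 AM + 8:00 = 6:01 PM on Jan 25.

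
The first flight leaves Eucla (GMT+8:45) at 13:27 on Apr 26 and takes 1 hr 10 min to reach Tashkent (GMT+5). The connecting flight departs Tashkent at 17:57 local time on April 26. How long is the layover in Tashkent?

Convert departure to UTC: 13:27 − 8:45 = 04:42 UTC on Apr 26.
Add 1 hour and 10 minutes flight time → 05:52 UTC.
Tashkent is UTC+5:00, so local arrival = 05:52 + 5:00 = 10:52 on Apr 26.
Layover = 17:57 − 10:52 = 7 hours 5 minutes.

7 hours 5 minutes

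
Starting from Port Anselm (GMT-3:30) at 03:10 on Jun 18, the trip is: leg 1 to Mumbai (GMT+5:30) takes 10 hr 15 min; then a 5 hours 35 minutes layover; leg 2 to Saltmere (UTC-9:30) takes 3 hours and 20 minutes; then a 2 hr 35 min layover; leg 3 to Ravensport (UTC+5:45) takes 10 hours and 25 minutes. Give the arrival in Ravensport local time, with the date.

20:35 on June 19

Convert departure to UTC: 03:10 + 3:30 = 06:40 UTC on Jun 18.
Add 10 hours 15 minutes leg 1 → 16:55 UTC.
Add 5 hours 35 minutes layover in Mumbai → 22:30 UTC.
Add 3 hours and 20 minutes leg 2 → 01:50 UTC (Jun 19).
Add 2 hours and 35 minutes layover in Saltmere → 04:25 UTC.
Add 10 hours and 25 minutes leg 3 → 14:50 UTC.
Ravensport is UTC+5:45, so local arrival = 14:50 + 5:45 = 20:35 on Jun 19.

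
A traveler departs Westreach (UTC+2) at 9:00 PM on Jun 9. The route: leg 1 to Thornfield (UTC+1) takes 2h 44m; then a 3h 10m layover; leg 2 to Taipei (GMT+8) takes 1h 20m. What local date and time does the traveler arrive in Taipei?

10:14 AM on June 10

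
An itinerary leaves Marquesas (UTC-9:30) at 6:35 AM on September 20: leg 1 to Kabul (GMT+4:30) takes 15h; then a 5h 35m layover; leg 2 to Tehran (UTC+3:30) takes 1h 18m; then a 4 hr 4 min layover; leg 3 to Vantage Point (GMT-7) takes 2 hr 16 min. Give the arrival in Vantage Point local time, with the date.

1:18 PM on September 21

Convert departure to UTC: 6:35 AM + 9:30 = 4:05 PM UTC on Sep 20.
Add 15 hours leg 1 → 7:05 AM UTC (Sep 21).
Add 5 hours and 35 minutes layover in Kabul → 12:40 PM UTC.
Add 1 hour and 18 minutes leg 2 → 1:58 PM UTC.
Add 4 hours 4 minutes layover in Tehran → 6:02 PM UTC.
Add 2 hours and 16 minutes leg 3 → 8:18 PM UTC.
Vantage Point is UTC−7:00, so local arrival = 8:18 PM − 7:00 = 1:18 PM on Sep 21.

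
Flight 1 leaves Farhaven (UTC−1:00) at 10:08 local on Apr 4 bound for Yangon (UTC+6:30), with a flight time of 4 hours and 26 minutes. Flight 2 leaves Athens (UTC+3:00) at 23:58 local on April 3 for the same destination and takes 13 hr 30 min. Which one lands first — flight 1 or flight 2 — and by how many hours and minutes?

Flight 1 in UTC: 10:08 + 1:00 = 11:08 on Apr 4.
+4 hours 26 minutes → arrive 15:34 UTC on Apr 4.
Flight 2 in UTC: 23:58 − 3:00 = 20:58 on Apr 3.
+13 hours 30 minutes → arrive 10:28 UTC on Apr 4.
Flight 2 lands earlier by 5 hours 6 minutes.

the second, by 5 hours 6 minutes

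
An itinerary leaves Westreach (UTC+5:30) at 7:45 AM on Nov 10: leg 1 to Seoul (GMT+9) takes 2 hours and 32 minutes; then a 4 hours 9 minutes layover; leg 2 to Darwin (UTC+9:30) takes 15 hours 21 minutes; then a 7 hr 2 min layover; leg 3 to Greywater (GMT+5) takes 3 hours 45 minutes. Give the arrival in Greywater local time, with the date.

4:04 PM on November 11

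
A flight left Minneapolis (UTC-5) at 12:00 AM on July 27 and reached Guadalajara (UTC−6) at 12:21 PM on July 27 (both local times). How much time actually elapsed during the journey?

13 hours 21 minutes

Guadalajara is 1:00 behind Minneapolis.
Clock-face elapsed time (ignoring zones) is 12 hours 21 minutes.
Actual elapsed = 12 hours 21 minutes + 1:00 = 13 hours 21 minutes.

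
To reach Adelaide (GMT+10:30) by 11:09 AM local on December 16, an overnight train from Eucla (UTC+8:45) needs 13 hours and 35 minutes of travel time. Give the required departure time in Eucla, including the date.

Target arrival in UTC: 11:09 AM − 10:30 = 12:39 AM on Dec 16.
Subtract 13 hours and 35 minutes → departure 11:04 AM UTC on Dec 15.
Eucla is UTC+8:45: 11:04 AM + 8:45 = 7:49 PM on Dec 15.

7:49 PM on December 15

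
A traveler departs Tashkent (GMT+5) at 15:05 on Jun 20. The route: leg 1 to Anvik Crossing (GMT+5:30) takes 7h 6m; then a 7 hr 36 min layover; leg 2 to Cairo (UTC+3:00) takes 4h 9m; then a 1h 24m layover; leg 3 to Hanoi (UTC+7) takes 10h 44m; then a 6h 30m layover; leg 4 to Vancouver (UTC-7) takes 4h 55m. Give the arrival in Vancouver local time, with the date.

Convert departure to UTC: 15:05 − 5:00 = 10:05 UTC on Jun 20.
Add 7 hours and 6 minutes leg 1 → 17:11 UTC.
Add 7 hours and 36 minutes layover in Anvik Crossing → 00:47 UTC (Jun 21).
Add 4 hours and 9 minutes leg 2 → 04:56 UTC.
Add 1 hour 24 minutes layover in Cairo → 06:20 UTC.
Add 10 hours 44 minutes leg 3 → 17:04 UTC.
Add 6 hours 30 minutes layover in Hanoi → 23:34 UTC.
Add 4 hours 55 minutes leg 4 → 04:29 UTC (Jun 22).
Vancouver is UTC−7:00, so local arrival = 04:29 − 7:00 = 21:29 on Jun 21.

21:29 on June 21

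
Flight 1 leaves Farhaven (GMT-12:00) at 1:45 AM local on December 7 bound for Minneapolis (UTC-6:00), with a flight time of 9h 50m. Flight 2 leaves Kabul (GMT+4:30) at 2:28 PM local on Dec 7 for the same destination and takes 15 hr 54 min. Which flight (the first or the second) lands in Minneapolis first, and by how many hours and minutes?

the first, by 2 hours 17 minutes

Flight 1 in UTC: 1:45 AM + 12:00 = 1:45 PM on Dec 7.
+9 hours 50 minutes → arrive 11:35 PM UTC on Dec 7.
Flight 2 in UTC: 2:28 PM − 4:30 = 9:58 AM on Dec 7.
+15 hours 54 minutes → arrive 1:52 AM UTC on Dec 8.
Flight 1 lands earlier by 2 hours 17 minutes.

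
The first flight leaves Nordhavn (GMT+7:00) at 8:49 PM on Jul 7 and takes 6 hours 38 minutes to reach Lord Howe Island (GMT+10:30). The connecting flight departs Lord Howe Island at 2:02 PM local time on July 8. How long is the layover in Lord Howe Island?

Convert departure to UTC: 8:49 PM − 7:00 = 1:49 PM UTC on Jul 7.
Add 6 hours 38 minutes flight time → 8:27 PM UTC.
Lord Howe Island is UTC+10:30, so local arrival = 8:27 PM + 10:30 = 6:57 AM on Jul 8.
Layover = 2:02 PM − 6:57 AM = 7 hours 5 minutes.

7 hours 5 minutes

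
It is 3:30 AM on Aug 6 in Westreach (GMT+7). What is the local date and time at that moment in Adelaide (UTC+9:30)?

6:00 AM on Aug 6

Adelaide is 2:30 ahead of Westreach.
Shift by the zone difference: 3:30 AM + 2:30 = 6:00 AM on Aug 6 in Adelaide.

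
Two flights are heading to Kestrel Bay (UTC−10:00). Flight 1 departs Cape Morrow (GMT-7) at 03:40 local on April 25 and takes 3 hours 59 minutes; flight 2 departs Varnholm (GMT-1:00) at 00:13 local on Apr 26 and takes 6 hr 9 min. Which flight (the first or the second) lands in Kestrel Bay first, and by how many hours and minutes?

the first, by 16 hours 43 minutes

Flight 1 in UTC: 03:40 + 7:00 = 10:40 on Apr 25.
+3 hours 59 minutes → arrive 14:39 UTC on Apr 25.
Flight 2 in UTC: 00:13 + 1:00 = 01:13 on Apr 26.
+6 hours 9 minutes → arrive 07:22 UTC on Apr 26.
Flight 1 lands earlier by 16 hours 43 minutes.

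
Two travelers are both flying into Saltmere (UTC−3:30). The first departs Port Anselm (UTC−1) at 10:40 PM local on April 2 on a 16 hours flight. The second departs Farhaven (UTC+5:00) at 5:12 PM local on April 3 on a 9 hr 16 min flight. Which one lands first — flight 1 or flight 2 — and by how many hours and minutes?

Flight 1 in UTC: 10:40 PM + 1:00 = 11:40 PM on Apr 2.
+16 hours → arrive 3:40 PM UTC on Apr 3.
Flight 2 in UTC: 5:12 PM − 5:00 = 12:12 PM on Apr 3.
+9 hours 16 minutes → arrive 9:28 PM UTC on Apr 3.
Flight 1 lands earlier by 5 hours 48 minutes.

the first, by 5 hours 48 minutes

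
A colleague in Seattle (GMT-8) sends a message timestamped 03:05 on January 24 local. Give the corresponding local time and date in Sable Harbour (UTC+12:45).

In UTC: 03:05 + 8:00 = 11:05 on Jan 24.
Sable Harbour is UTC+12:45: 11:05 + 12:45 = 23:50 on Jan 24.

23:50 on January 24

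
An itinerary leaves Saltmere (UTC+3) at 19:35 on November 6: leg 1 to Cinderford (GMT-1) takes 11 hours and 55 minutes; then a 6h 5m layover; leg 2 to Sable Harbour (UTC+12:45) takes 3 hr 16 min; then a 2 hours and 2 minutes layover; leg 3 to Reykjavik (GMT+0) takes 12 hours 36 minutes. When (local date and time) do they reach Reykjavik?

04:29 on Nov 8

Convert departure to UTC: 19:35 − 3:00 = 16:35 UTC on Nov 6.
Add 11 hours 55 minutes leg 1 → 04:30 UTC (Nov 7).
Add 6 hours and 5 minutes layover in Cinderford → 10:35 UTC.
Add 3 hours and 16 minutes leg 2 → 13:51 UTC.
Add 2 hours and 2 minutes layover in Sable Harbour → 15:53 UTC.
Add 12 hours and 36 minutes leg 3 → 04:29 UTC (Nov 8).
Reykjavik is UTC+0, so local arrival is the same: 04:29 on Nov 8.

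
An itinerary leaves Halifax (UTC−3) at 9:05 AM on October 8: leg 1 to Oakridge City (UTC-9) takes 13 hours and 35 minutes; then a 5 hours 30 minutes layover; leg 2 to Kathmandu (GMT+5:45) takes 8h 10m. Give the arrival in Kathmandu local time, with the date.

9:05 PM on Oct 9

Convert departure to UTC: 9:05 AM + 3:00 = 12:05 PM UTC on Oct 8.
Add 13 hours and 35 minutes leg 1 → 1:40 AM UTC (Oct 9).
Add 5 hours 30 minutes layover in Oakridge City → 7:10 AM UTC.
Add 8 hours 10 minutes leg 2 → 3:20 PM UTC.
Kathmandu is UTC+5:45, so local arrival = 3:20 PM + 5:45 = 9:05 PM on Oct 9.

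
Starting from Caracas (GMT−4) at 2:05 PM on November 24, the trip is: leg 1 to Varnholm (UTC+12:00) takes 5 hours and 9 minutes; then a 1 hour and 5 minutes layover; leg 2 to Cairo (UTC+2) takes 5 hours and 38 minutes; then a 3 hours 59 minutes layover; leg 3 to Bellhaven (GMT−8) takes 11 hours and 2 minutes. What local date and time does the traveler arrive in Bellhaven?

Convert departure to UTC: 2:05 PM + 4:00 = 6:05 PM UTC on Nov 24.
Add 5 hours 9 minutes leg 1 → 11:14 PM UTC.
Add 1 hour and 5 minutes layover in Varnholm → 12:19 AM UTC (Nov 25).
Add 5 hours 38 minutes leg 2 → 5:57 AM UTC.
Add 3 hours and 59 minutes layover in Cairo → 9:56 AM UTC.
Add 11 hours 2 minutes leg 3 → 8:58 PM UTC.
Bellhaven is UTC−8:00, so local arrival = 8:58 PM − 8:00 = 12:58 PM on Nov 25.

12:58 PM on November 25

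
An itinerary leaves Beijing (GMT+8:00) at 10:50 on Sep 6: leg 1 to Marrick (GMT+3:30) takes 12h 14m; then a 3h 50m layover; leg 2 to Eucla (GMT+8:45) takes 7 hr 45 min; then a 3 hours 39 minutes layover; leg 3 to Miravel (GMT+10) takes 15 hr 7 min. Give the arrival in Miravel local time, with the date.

07:25 on September 8

Convert departure to UTC: 10:50 − 8:00 = 02:50 UTC on Sep 6.
Add 12 hours 14 minutes leg 1 → 15:04 UTC.
Add 3 hours 50 minutes layover in Marrick → 18:54 UTC.
Add 7 hours 45 minutes leg 2 → 02:39 UTC (Sep 7).
Add 3 hours and 39 minutes layover in Eucla → 06:18 UTC.
Add 15 hours 7 minutes leg 3 → 21:25 UTC.
Miravel is UTC+10:00, so local arrival = 21:25 + 10:00 = 07:25 on Sep 8.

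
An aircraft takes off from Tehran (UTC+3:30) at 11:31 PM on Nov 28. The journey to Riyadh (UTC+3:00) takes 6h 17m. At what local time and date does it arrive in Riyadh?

Convert departure to UTC: 11:31 PM − 3:30 = 8:01 PM UTC on Nov 28.
Add 6 hours and 17 minutes travel time → 2:18 AM UTC (Nov 29).
Riyadh is UTC+3:00, so local arrival = 2:18 AM + 3:00 = 5:18 AM on Nov 29.

5:18 AM on Nov 29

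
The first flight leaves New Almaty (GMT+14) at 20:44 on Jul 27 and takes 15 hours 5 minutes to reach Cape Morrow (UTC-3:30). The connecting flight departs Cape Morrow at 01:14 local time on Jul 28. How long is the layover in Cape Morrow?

6 hours 55 minutes

Convert departure to UTC: 20:44 − 14:00 = 06:44 UTC on Jul 27.
Add 15 hours 5 minutes flight time → 21:49 UTC.
Cape Morrow is UTC−3:30, so local arrival = 21:49 − 3:30 = 18:19 on Jul 27.
Layover = 01:14 − 18:19 (+1 day) = 6 hours 55 minutes.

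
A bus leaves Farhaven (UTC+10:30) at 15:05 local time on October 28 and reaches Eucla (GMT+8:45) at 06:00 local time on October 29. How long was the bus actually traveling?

16 hours 40 minutes

Departure in UTC: 15:05 − 10:30 = 04:35 on Oct 28.
Arrival in UTC: 06:00 − 8:45 = 21:15 on Oct 28.
Elapsed = 21:15 − 04:35 = 16 hours 40 minutes.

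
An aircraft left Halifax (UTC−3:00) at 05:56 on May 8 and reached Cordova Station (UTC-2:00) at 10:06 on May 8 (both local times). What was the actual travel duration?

3 hours 10 minutes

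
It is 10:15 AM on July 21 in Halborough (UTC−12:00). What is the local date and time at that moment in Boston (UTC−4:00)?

In UTC: 10:15 AM + 12:00 = 10:15 PM on Jul 21.
Boston is UTC−4:00: 10:15 PM − 4:00 = 6:15 PM on Jul 21.

6:15 PM on July 21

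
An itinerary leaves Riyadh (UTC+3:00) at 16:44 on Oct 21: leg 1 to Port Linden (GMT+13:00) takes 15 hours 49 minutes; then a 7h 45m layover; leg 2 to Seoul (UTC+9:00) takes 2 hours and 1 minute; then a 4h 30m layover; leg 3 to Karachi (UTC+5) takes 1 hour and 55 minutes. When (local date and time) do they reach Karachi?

02:44 on October 23

Convert departure to UTC: 16:44 − 3:00 = 13:44 UTC on Oct 21.
Add 15 hours and 49 minutes leg 1 → 05:33 UTC (Oct 22).
Add 7 hours 45 minutes layover in Port Linden → 13:18 UTC.
Add 2 hours 1 minute leg 2 → 15:19 UTC.
Add 4 hours 30 minutes layover in Seoul → 19:49 UTC.
Add 1 hour and 55 minutes leg 3 → 21:44 UTC.
Karachi is UTC+5:00, so local arrival = 21:44 + 5:00 = 02:44 on Oct 23.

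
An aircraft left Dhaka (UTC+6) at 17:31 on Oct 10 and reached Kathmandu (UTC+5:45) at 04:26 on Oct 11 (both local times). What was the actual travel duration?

Kathmandu is 0:15 behind Dhaka.
Clock-face elapsed time (ignoring zones) is 10 hours 55 minutes.
Actual elapsed = 10 hours 55 minutes + 0:15 = 11 hours 10 minutes.

11 hours 10 minutes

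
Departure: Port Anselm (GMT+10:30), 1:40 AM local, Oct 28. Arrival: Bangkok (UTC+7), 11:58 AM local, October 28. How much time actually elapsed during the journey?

13 hours 48 minutes

Departure in UTC: 1:40 AM − 10:30 = 3:10 PM on Oct 27.
Arrival in UTC: 11:58 AM − 7:00 = 4:58 AM on Oct 28.
Elapsed = 4:58 AM − 3:10 PM (+1 day) = 13 hours 48 minutes.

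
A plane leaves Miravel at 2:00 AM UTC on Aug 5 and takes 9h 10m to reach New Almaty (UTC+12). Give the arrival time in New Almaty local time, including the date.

11:10 PM on August 5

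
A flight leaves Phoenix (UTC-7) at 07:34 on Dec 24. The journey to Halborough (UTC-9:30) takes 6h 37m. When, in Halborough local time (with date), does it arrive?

11:41 on December 24

Convert departure to UTC: 07:34 + 7:00 = 14:34 UTC on Dec 24.
Add 6 hours and 37 minutes travel time → 21:11 UTC.
Halborough is UTC−9:30, so local arrival = 21:11 − 9:30 = 11:41 on Dec 24.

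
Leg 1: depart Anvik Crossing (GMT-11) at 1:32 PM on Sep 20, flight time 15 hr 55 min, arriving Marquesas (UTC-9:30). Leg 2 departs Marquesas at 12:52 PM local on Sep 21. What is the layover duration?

Convert departure to UTC: 1:32 PM + 11:00 = 12:32 AM UTC on Sep 21.
Add 15 hours and 55 minutes flight time → 4:27 PM UTC.
Marquesas is UTC−9:30, so local arrival = 4:27 PM − 9:30 = 6:57 AM on Sep 21.
Layover = 12:52 PM − 6:57 AM = 5 hours 55 minutes.

5 hours 55 minutes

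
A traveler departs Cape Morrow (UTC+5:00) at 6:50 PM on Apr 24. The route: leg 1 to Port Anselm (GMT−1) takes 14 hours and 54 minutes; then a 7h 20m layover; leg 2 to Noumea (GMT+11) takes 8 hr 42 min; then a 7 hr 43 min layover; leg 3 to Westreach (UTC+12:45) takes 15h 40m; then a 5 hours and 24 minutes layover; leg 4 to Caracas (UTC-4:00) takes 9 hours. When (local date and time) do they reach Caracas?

Convert departure to UTC: 6:50 PM − 5:00 = 1:50 PM UTC on Apr 24.
Add 14 hours 54 minutes leg 1 → 4:44 AM UTC (Apr 25).
Add 7 hours and 20 minutes layover in Port Anselm → 12:04 PM UTC.
Add 8 hours 42 minutes leg 2 → 8:46 PM UTC.
Add 7 hours and 43 minutes layover in Noumea → 4:29 AM UTC (Apr 26).
Add 15 hours 40 minutes leg 3 → 8:09 PM UTC.
Add 5 hours 24 minutes layover in Westreach → 1:33 AM UTC (Apr 27).
Add 9 hours leg 4 → 10:33 AM UTC.
Caracas is UTC−4:00, so local arrival = 10:33 AM − 4:00 = 6:33 AM on Apr 27.

6:33 AM on April 27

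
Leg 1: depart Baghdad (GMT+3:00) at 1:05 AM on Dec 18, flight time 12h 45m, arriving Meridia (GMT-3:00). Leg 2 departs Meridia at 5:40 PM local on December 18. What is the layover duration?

9 hours 50 minutes

Convert departure to UTC: 1:05 AM − 3:00 = 10:05 PM UTC on Dec 17.
Add 12 hours and 45 minutes flight time → 10:50 AM UTC (Dec 18).
Meridia is UTC−3:00, so local arrival = 10:50 AM − 3:00 = 7:50 AM on Dec 18.
Layover = 5:40 PM − 7:50 AM = 9 hours 50 minutes.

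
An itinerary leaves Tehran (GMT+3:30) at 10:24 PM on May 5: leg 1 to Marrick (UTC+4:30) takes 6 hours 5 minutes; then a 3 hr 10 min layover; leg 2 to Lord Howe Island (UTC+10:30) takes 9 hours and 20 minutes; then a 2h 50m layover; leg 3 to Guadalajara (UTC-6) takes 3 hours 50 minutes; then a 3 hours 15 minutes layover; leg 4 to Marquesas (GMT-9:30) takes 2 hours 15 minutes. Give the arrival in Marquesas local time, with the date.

4:09 PM on May 6

Convert departure to UTC: 10:24 PM − 3:30 = 6:54 PM UTC on May 5.
Add 6 hours and 5 minutes leg 1 → 12:59 AM UTC (May 6).
Add 3 hours and 10 minutes layover in Marrick → 4:09 AM UTC.
Add 9 hours 20 minutes leg 2 → 1:29 PM UTC.
Add 2 hours and 50 minutes layover in Lord Howe Island → 4:19 PM UTC.
Add 3 hours and 50 minutes leg 3 → 8:09 PM UTC.
Add 3 hours and 15 minutes layover in Guadalajara → 11:24 PM UTC.
Add 2 hours 15 minutes leg 4 → 1:39 AM UTC (May 7).
Marquesas is UTC−9:30, so local arrival = 1:39 AM − 9:30 = 4:09 PM on May 6.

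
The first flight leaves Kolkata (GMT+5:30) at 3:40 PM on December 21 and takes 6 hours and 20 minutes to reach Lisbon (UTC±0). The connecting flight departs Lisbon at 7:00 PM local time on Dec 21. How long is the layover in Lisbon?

2 hours 30 minutes

Convert departure to UTC: 3:40 PM − 5:30 = 10:10 AM UTC on Dec 21.
Add 6 hours 20 minutes flight time → 4:30 PM UTC.
Lisbon is UTC+0, so local arrival is the same: 4:30 PM on Dec 21.
Layover = 7:00 PM − 4:30 PM = 2 hours 30 minutes.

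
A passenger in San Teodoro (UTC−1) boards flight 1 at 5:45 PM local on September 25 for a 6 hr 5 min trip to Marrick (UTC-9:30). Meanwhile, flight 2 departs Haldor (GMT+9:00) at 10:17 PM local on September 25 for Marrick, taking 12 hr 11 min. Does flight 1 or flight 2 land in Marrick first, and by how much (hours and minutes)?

Flight 1 in UTC: 5:45 PM + 1:00 = 6:45 PM on Sep 25.
+6 hours 5 minutes → arrive 12:50 AM UTC on Sep 26.
Flight 2 in UTC: 10:17 PM − 9:00 = 1:17 PM on Sep 25.
+12 hours 11 minutes → arrive 1:28 AM UTC on Sep 26.
Flight 1 lands earlier by 38 minutes.

the first, by 38 minutes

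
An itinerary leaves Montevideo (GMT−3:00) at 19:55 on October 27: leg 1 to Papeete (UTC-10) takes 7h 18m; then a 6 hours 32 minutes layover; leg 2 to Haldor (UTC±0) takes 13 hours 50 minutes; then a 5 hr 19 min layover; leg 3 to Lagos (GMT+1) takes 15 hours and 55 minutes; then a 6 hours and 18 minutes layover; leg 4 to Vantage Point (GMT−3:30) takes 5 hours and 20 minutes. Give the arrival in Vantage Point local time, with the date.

Convert departure to UTC: 19:55 + 3:00 = 22:55 UTC on Oct 27.
Add 7 hours 18 minutes leg 1 → 06:13 UTC (Oct 28).
Add 6 hours and 32 minutes layover in Papeete → 12:45 UTC.
Add 13 hours 50 minutes leg 2 → 02:35 UTC (Oct 29).
Add 5 hours and 19 minutes layover in Haldor → 07:54 UTC.
Add 15 hours and 55 minutes leg 3 → 23:49 UTC.
Add 6 hours and 18 minutes layover in Lagos → 06:07 UTC (Oct 30).
Add 5 hours and 20 minutes leg 4 → 11:27 UTC.
Vantage Point is UTC−3:30, so local arrival = 11:27 − 3:30 = 07:57 on Oct 30.

07:57 on Oct 30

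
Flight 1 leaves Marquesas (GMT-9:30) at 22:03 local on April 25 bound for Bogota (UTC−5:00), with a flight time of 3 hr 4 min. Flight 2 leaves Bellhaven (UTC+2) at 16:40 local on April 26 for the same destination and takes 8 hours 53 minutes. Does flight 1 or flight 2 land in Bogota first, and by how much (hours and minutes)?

the first, by 12 hours 56 minutes

Flight 1 in UTC: 22:03 + 9:30 = 07:33 on Apr 26.
+3 hours and 4 minutes → arrive 10:37 UTC on Apr 26.
Flight 2 in UTC: 16:40 − 2:00 = 14:40 on Apr 26.
+8 hours and 53 minutes → arrive 23:33 UTC on Apr 26.
Flight 1 lands earlier by 12 hours 56 minutes.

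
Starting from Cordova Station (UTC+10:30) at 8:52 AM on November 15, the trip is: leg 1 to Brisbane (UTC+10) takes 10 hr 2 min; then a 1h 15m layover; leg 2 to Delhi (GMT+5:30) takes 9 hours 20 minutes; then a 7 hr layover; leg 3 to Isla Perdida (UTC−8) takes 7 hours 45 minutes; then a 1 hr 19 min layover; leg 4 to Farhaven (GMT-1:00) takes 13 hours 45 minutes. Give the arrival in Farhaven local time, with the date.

Convert departure to UTC: 8:52 AM − 10:30 = 10:22 PM UTC on Nov 14.
Add 10 hours and 2 minutes leg 1 → 8:24 AM UTC (Nov 15).
Add 1 hour and 15 minutes layover in Brisbane → 9:39 AM UTC.
Add 9 hours 20 minutes leg 2 → 6:59 PM UTC.
Add 7 hours layover in Delhi → 1:59 AM UTC (Nov 16).
Add 7 hours and 45 minutes leg 3 → 9:44 AM UTC.
Add 1 hour and 19 minutes layover in Isla Perdida → 11:03 AM UTC.
Add 13 hours and 45 minutes leg 4 → 12:48 AM UTC (Nov 17).
Farhaven is UTC−1:00, so local arrival = 12:48 AM − 1:00 = 11:48 PM on Nov 16.

11:48 PM on Nov 16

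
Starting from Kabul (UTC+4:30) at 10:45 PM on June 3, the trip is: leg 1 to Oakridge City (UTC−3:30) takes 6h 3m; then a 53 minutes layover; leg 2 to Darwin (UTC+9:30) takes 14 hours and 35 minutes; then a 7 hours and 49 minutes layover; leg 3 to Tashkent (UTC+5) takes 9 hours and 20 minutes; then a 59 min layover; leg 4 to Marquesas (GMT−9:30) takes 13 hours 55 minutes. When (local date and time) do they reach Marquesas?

2:19 PM on Jun 5

Convert departure to UTC: 10:45 PM − 4:30 = 6:15 PM UTC on Jun 3.
Add 6 hours 3 minutes leg 1 → 12:18 AM UTC (Jun 4).
Add 53 minutes layover in Oakridge City → 1:11 AM UTC.
Add 14 hours 35 minutes leg 2 → 3:46 PM UTC.
Add 7 hours 49 minutes layover in Darwin → 11:35 PM UTC.
Add 9 hours and 20 minutes leg 3 → 8:55 AM UTC (Jun 5).
Add 59 minutes layover in Tashkent → 9:54 AM UTC.
Add 13 hours 55 minutes leg 4 → 11:49 PM UTC.
Marquesas is UTC−9:30, so local arrival = 11:49 PM − 9:30 = 2:19 PM on Jun 5.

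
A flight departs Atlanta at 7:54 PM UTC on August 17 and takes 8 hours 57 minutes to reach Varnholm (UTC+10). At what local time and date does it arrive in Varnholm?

2:51 PM on August 18

Departure is given in UTC: 7:54 PM on Aug 17.
Add 8 hours and 57 minutes → 4:51 AM UTC (Aug 18).
Varnholm is UTC+10:00: 4:51 AM + 10:00 = 2:51 PM on Aug 18.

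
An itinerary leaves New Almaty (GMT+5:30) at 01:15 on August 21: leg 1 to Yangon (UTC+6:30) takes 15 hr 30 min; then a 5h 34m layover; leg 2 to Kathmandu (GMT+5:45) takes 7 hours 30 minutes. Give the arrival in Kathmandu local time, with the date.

Convert departure to UTC: 01:15 − 5:30 = 19:45 UTC on Aug 20.
Add 15 hours 30 minutes leg 1 → 11:15 UTC (Aug 21).
Add 5 hours 34 minutes layover in Yangon → 16:49 UTC.
Add 7 hours 30 minutes leg 2 → 00:19 UTC (Aug 22).
Kathmandu is UTC+5:45, so local arrival = 00:19 + 5:45 = 06:04 on Aug 22.

06:04 on Aug 22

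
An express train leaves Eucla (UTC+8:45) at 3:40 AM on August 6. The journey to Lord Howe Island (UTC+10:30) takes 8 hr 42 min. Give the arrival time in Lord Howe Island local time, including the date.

2:07 PM on August 6

Convert departure to UTC: 3:40 AM − 8:45 = 6:55 PM UTC on Aug 5.
Add 8 hours 42 minutes travel time → 3:37 AM UTC (Aug 6).
Lord Howe Island is UTC+10:30, so local arrival = 3:37 AM + 10:30 = 2:07 PM on Aug 6.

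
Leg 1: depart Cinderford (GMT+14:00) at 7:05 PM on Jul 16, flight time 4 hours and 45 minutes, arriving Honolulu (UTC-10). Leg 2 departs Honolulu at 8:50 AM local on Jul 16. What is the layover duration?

Convert departure to UTC: 7:05 PM − 14:00 = 5:05 AM UTC on Jul 16.
Add 4 hours 45 minutes flight time → 9:50 AM UTC.
Honolulu is UTC−10:00, so local arrival = 9:50 AM − 10:00 = 11:50 PM on Jul 15.
Layover = 8:50 AM − 11:50 PM (+1 day) = 9 hours.

9 hours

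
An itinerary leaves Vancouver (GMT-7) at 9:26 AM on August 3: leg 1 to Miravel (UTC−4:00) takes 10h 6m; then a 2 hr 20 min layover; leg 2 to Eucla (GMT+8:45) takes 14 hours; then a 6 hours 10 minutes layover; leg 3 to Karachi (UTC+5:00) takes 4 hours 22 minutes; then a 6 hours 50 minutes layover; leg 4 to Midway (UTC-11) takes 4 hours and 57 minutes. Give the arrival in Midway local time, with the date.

Convert departure to UTC: 9:26 AM + 7:00 = 4:26 PM UTC on Aug 3.
Add 10 hours and 6 minutes leg 1 → 2:32 AM UTC (Aug 4).
Add 2 hours and 20 minutes layover in Miravel → 4:52 AM UTC.
Add 14 hours leg 2 → 6:52 PM UTC.
Add 6 hours 10 minutes layover in Eucla → 1:02 AM UTC (Aug 5).
Add 4 hours and 22 minutes leg 3 → 5:24 AM UTC.
Add 6 hours and 50 minutes layover in Karachi → 12:14 PM UTC.
Add 4 hours and 57 minutes leg 4 → 5:11 PM UTC.
Midway is UTC−11:00, so local arrival = 5:11 PM − 11:00 = 6:11 AM on Aug 5.

6:11 AM on August 5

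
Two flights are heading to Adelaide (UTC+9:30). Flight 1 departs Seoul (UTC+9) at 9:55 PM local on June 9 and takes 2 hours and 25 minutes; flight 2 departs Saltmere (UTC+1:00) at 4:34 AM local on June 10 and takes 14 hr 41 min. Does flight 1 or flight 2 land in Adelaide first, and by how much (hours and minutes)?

the first, by 26 hours 55 minutes

Flight 1 in UTC: 9:55 PM − 9:00 = 12:55 PM on Jun 9.
+2 hours and 25 minutes → arrive 3:20 PM UTC on Jun 9.
Flight 2 in UTC: 4:34 AM − 1:00 = 3:34 AM on Jun 10.
+14 hours 41 minutes → arrive 6:15 PM UTC on Jun 10.
Flight 1 lands earlier by 26 hours 55 minutes.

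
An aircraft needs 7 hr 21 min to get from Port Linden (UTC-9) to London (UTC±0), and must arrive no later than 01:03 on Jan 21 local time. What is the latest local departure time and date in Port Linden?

08:42 on January 20

Target arrival is already UTC: 01:03 on Jan 21.
Subtract 7 hours and 21 minutes → departure 17:42 UTC on Jan 20.
Port Linden is UTC−9:00: 17:42 − 9:00 = 08:42 on Jan 20.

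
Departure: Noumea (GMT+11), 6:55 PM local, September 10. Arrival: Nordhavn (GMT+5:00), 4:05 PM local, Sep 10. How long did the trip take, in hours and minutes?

3 hours 10 minutes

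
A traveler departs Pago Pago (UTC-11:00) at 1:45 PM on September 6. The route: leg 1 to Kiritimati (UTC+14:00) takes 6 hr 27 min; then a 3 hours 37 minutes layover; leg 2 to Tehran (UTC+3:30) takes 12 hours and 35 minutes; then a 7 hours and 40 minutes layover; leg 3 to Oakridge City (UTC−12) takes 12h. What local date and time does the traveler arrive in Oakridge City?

7:04 AM on Sep 8

Convert departure to UTC: 1:45 PM + 11:00 = 12:45 AM UTC on Sep 7.
Add 6 hours and 27 minutes leg 1 → 7:12 AM UTC.
Add 3 hours and 37 minutes layover in Kiritimati → 10:49 AM UTC.
Add 12 hours and 35 minutes leg 2 → 11:24 PM UTC.
Add 7 hours and 40 minutes layover in Tehran → 7:04 AM UTC (Sep 8).
Add 12 hours leg 3 → 7:04 PM UTC.
Oakridge City is UTC−12:00, so local arrival = 7:04 PM − 12:00 = 7:04 AM on Sep 8.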